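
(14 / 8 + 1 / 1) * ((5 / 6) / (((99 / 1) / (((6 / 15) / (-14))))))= -1 / 1512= -0.00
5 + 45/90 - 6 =-1/2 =-0.50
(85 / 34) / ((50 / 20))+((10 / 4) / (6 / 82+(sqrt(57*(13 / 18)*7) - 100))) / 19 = 1.00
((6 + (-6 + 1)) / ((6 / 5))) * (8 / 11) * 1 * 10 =200 / 33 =6.06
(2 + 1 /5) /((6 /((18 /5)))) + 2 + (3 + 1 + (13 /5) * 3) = 378 /25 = 15.12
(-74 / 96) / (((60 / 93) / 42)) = -8029 / 160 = -50.18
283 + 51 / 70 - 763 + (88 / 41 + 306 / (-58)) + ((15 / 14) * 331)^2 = 145989429391 / 1165220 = 125289.16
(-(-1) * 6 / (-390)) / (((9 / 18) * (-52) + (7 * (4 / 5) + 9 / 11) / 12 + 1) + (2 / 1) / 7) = 0.00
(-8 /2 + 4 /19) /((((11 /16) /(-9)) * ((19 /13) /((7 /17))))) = 943488 /67507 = 13.98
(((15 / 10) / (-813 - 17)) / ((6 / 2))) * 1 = -1 / 1660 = -0.00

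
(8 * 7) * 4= 224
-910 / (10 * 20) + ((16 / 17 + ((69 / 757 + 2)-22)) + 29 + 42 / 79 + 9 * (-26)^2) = 123828375879 / 20333020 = 6090.01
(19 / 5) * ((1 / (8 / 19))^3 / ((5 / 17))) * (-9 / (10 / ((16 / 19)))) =-1049427 / 8000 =-131.18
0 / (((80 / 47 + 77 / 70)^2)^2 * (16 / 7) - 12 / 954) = 0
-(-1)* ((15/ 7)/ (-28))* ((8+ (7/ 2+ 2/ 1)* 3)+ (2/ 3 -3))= -95/ 56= -1.70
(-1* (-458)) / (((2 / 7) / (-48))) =-76944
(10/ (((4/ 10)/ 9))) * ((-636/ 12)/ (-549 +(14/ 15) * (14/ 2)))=178875/ 8137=21.98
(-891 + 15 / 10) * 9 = -16011 / 2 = -8005.50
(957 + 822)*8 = 14232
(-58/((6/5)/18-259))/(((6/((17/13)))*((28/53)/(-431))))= -56307995/1413776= -39.83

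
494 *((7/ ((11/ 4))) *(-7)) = -96824/ 11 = -8802.18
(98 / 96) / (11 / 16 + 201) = 7 / 1383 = 0.01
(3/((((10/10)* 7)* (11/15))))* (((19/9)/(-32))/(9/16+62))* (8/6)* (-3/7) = 0.00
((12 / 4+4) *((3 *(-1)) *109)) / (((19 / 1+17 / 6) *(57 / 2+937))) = -27468 / 252961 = -0.11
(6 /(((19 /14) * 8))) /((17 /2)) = 21 /323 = 0.07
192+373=565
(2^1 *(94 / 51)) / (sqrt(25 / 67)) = 188 *sqrt(67) / 255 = 6.03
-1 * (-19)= 19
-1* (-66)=66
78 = 78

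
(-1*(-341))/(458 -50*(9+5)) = -31/22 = -1.41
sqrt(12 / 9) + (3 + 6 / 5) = 5.35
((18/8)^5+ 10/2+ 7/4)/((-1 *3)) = -21.47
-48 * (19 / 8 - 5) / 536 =63 / 268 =0.24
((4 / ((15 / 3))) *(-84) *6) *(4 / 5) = -8064 / 25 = -322.56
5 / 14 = 0.36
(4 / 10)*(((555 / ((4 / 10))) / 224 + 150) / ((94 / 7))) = 13995 / 3008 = 4.65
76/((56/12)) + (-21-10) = -103/7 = -14.71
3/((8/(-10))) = -15/4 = -3.75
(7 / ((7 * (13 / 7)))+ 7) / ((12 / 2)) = 1.26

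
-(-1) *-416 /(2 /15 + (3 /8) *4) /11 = -12480 /539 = -23.15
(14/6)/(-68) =-7/204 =-0.03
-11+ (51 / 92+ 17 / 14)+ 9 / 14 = -5531 / 644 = -8.59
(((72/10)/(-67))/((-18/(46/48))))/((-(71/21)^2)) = -3381/6754940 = -0.00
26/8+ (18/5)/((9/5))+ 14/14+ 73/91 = 2567/364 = 7.05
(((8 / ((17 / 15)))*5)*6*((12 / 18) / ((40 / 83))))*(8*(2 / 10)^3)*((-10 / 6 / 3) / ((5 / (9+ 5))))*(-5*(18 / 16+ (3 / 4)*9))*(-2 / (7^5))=-0.14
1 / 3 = 0.33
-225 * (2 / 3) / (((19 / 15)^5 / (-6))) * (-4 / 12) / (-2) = 113906250 / 2476099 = 46.00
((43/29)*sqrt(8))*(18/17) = 1548*sqrt(2)/493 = 4.44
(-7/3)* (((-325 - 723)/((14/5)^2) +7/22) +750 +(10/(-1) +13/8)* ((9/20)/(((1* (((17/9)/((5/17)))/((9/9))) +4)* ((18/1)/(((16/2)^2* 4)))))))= -219733/154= -1426.84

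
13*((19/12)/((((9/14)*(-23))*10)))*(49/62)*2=-84721/385020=-0.22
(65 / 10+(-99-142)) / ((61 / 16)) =-3752 / 61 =-61.51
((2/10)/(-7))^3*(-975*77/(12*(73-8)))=11/4900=0.00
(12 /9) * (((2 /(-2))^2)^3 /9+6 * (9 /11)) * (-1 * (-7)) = 13916 /297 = 46.86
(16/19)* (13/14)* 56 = 832/19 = 43.79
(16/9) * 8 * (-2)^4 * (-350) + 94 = -715954/9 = -79550.44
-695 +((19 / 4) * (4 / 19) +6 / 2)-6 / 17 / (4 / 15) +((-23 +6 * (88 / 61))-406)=-2307673 / 2074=-1112.67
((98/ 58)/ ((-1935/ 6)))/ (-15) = 98/ 280575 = 0.00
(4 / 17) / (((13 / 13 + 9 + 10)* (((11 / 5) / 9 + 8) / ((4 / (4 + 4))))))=9 / 12614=0.00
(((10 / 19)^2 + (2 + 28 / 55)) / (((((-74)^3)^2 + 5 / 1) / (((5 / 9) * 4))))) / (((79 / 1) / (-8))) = -1770176 / 463617484453721961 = -0.00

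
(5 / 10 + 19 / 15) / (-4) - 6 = -6.44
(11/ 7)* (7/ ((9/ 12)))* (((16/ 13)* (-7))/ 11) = -11.49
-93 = -93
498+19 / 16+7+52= 8931 / 16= 558.19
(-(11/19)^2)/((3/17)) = -1.90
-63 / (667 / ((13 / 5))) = -819 / 3335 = -0.25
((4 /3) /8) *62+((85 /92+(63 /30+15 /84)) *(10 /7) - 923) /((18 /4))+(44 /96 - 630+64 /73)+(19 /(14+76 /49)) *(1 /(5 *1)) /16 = -12373762987477 /15045720480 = -822.41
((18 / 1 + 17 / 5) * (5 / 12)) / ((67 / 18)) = 321 / 134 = 2.40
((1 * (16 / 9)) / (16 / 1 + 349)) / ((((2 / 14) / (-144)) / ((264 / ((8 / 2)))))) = -118272 / 365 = -324.03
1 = 1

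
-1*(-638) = 638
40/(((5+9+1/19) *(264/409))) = 38855/8811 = 4.41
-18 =-18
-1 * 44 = -44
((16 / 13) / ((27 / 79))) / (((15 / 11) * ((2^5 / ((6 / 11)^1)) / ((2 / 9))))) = 158 / 15795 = 0.01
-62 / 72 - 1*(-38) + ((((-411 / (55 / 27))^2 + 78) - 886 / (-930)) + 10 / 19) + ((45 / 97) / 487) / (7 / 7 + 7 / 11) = 40825.18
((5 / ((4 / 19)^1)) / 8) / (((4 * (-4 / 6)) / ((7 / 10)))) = -399 / 512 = -0.78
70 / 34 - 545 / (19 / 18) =-166105 / 323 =-514.26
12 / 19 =0.63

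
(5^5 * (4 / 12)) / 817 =3125 / 2451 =1.27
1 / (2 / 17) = 17 / 2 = 8.50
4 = 4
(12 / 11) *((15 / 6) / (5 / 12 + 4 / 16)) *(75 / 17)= 3375 / 187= 18.05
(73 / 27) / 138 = 73 / 3726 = 0.02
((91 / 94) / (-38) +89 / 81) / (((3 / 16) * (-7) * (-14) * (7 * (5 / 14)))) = 1242148 / 53164755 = 0.02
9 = 9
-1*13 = -13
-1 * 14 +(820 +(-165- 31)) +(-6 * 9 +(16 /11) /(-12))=18344 /33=555.88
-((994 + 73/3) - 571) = -1342/3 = -447.33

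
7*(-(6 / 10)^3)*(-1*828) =156492 / 125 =1251.94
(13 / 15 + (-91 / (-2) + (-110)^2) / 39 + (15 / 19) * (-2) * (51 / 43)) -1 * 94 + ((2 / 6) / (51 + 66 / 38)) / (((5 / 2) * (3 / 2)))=103643119579 / 478900890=216.42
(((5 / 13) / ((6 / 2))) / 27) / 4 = 5 / 4212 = 0.00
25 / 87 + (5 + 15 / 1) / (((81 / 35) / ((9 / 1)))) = 20375 / 261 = 78.07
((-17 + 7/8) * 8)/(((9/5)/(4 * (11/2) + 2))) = -1720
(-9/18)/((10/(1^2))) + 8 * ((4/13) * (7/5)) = 3.40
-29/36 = -0.81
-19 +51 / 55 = -994 / 55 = -18.07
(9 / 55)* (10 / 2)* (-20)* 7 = -1260 / 11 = -114.55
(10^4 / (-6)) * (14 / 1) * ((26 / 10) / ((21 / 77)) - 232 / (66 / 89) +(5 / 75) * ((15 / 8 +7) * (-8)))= 711592000 / 99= 7187797.98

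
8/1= 8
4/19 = 0.21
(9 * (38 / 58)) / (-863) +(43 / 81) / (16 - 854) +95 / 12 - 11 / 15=121902391391 / 16987827060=7.18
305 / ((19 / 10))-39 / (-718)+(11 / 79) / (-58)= 2509341750 / 15626911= 160.58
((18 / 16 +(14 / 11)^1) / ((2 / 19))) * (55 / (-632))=-20045 / 10112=-1.98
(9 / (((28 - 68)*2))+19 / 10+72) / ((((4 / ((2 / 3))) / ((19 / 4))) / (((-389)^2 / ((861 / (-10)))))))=-16971709397 / 165312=-102664.72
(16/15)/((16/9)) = 3/5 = 0.60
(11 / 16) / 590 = 11 / 9440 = 0.00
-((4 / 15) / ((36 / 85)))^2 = -289 / 729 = -0.40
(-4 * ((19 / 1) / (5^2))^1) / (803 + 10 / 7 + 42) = -532 / 148125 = -0.00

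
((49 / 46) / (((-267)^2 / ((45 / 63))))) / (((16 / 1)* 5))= 7 / 52468704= 0.00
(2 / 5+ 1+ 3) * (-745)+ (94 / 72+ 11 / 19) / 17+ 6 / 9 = -38107543 / 11628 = -3277.22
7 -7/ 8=49/ 8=6.12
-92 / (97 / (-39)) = 3588 / 97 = 36.99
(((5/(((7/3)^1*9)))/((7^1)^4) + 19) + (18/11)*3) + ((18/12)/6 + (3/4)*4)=60253315/2218524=27.16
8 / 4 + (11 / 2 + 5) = 25 / 2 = 12.50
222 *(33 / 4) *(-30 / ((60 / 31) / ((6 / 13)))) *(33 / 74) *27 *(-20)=41017185 / 13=3155168.08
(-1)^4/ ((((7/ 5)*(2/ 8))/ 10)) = 200/ 7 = 28.57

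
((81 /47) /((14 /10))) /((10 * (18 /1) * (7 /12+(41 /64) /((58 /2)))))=12528 /1109059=0.01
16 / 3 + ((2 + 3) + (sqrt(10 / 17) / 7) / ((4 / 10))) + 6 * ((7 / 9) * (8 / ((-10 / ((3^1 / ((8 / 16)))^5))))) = -435301 / 15 + 5 * sqrt(170) / 238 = -29019.79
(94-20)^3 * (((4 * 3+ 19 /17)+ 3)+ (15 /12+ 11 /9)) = 1152558362 /153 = 7533061.19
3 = 3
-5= -5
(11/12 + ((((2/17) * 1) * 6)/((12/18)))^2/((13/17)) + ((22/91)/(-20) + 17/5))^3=153672838224644591/799695573768000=192.16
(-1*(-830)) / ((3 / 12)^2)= 13280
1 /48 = 0.02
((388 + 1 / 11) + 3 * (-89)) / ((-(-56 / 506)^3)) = 490244931 / 5488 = 89330.34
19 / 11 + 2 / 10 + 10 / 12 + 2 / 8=1987 / 660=3.01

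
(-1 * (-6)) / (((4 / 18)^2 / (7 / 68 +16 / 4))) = 67797 / 136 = 498.51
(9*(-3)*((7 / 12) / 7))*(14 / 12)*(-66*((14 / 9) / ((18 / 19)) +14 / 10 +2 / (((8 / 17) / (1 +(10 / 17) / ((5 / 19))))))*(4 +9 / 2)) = 35608727 / 1440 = 24728.28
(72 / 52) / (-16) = -9 / 104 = -0.09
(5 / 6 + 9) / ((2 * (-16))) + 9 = 1669 / 192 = 8.69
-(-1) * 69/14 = 69/14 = 4.93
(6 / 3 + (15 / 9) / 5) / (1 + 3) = 7 / 12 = 0.58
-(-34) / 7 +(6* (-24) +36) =-103.14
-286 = -286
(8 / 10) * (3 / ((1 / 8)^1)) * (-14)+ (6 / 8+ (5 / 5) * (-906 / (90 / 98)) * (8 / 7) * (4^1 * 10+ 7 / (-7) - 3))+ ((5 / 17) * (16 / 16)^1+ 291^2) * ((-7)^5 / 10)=-48404000677 / 340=-142364707.87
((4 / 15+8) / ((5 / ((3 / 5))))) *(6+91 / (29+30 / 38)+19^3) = 241013778 / 35375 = 6813.11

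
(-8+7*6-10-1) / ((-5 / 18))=-414 / 5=-82.80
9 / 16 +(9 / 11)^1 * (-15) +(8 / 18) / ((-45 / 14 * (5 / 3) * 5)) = -6965731 / 594000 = -11.73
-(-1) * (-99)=-99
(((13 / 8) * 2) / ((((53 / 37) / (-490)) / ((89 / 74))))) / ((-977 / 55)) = 15590575 / 207124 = 75.27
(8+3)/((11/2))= 2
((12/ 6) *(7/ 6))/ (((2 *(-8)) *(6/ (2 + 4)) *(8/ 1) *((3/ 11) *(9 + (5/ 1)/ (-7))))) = -539/ 66816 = -0.01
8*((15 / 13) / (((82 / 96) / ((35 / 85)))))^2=2.48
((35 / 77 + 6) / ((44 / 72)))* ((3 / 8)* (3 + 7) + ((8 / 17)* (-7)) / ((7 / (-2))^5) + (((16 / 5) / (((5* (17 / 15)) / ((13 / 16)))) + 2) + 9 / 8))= 696163023 / 8979740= 77.53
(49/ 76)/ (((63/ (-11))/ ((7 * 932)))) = -125587/ 171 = -734.43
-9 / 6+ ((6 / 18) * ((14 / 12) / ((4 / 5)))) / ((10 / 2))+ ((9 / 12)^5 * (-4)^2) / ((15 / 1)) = -3311 / 2880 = -1.15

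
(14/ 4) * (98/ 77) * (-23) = -1127/ 11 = -102.45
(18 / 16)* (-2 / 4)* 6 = -27 / 8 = -3.38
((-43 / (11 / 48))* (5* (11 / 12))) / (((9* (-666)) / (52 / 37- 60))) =-932240 / 110889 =-8.41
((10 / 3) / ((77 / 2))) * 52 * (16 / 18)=8320 / 2079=4.00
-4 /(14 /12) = -24 /7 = -3.43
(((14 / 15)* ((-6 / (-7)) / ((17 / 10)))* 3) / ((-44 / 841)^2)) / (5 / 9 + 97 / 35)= 668380545 / 4311472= 155.02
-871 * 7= -6097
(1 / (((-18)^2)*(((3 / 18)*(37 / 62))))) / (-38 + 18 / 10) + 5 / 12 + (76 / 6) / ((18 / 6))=3354577 / 723276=4.64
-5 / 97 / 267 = -0.00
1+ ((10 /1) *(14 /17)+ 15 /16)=2767 /272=10.17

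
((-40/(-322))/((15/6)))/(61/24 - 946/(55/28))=-960/9255407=-0.00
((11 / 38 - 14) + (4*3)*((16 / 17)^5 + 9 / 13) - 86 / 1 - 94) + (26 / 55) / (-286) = -74916232577583 / 424352661590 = -176.54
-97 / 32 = -3.03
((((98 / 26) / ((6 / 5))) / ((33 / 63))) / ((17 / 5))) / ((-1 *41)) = -8575 / 199342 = -0.04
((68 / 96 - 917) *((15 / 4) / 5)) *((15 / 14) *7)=-329865 / 64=-5154.14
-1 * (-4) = 4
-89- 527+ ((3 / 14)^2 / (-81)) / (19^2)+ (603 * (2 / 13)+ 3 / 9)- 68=-4891716073 / 8278452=-590.90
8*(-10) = -80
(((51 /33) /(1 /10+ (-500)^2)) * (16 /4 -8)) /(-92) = 170 /632500253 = 0.00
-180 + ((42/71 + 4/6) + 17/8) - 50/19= -5803345/32376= -179.25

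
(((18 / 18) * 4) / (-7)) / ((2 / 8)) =-2.29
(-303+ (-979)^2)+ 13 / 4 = 3832565 / 4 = 958141.25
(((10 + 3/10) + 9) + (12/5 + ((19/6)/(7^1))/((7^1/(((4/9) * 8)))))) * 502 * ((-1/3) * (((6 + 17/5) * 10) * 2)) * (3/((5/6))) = -2483573.99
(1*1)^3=1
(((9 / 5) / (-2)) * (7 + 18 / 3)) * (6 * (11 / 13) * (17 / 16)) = -5049 / 80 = -63.11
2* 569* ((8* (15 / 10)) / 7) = 13656 / 7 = 1950.86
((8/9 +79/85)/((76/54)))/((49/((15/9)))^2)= 6955/4653138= 0.00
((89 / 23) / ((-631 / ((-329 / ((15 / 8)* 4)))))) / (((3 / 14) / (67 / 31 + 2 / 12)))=177501422 / 60736905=2.92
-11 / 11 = -1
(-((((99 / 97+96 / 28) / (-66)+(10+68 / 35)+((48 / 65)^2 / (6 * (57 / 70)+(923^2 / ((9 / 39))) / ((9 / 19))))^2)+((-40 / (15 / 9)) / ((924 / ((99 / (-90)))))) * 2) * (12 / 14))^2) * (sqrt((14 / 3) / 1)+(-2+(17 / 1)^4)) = -2239048702236309297350156782887216139946483733968043586787439859719 / 256272815197272760311988239596130306466166775348777989205625 - 8936284766485507478737998870066356717020413454695113633973267 * sqrt(42) / 256272815197272760311988239596130306466166775348777989205625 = -8737199.12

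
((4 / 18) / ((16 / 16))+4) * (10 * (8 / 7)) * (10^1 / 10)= 3040 / 63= 48.25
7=7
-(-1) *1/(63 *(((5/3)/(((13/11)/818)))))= 13/944790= 0.00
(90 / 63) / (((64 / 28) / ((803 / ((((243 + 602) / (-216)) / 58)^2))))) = 15753934944 / 142805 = 110317.81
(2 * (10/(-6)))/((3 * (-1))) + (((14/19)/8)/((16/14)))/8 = 1.12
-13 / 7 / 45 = -13 / 315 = -0.04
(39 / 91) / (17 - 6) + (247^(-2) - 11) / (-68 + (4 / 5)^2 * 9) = 788326831 / 3654805154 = 0.22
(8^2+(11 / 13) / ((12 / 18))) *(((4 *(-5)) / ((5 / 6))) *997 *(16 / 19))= -324846528 / 247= -1315168.13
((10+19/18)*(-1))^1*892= -88754/9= -9861.56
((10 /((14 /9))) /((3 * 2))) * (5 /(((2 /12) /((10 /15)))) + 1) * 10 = 225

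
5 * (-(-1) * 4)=20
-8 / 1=-8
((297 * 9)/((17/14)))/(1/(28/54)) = 19404/17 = 1141.41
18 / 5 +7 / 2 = 71 / 10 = 7.10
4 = 4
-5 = -5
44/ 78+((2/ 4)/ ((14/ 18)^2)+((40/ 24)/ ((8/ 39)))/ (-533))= 862105/ 626808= 1.38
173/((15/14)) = 2422/15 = 161.47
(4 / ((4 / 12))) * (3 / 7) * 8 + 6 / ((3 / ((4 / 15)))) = 4376 / 105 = 41.68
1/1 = 1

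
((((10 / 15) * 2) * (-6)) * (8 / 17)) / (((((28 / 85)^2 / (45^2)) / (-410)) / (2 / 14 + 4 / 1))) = 40931325000 / 343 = 119333309.04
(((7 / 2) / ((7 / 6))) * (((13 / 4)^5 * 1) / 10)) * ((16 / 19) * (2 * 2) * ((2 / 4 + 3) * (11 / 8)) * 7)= 600380781 / 48640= 12343.35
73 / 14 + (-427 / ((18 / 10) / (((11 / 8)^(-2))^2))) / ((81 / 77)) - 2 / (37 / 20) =-29631814801 / 502614882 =-58.96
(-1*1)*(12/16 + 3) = -15/4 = -3.75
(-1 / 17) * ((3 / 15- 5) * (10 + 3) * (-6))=-1872 / 85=-22.02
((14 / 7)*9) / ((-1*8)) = -9 / 4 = -2.25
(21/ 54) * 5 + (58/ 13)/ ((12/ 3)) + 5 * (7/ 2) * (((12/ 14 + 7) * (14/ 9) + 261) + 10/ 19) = 7104203/ 1482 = 4793.66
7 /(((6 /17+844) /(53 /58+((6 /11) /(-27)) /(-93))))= 58082353 /7665122124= 0.01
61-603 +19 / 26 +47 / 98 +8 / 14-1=-344756 / 637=-541.22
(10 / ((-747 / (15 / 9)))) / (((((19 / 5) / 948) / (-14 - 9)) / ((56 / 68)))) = 25438000 / 241281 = 105.43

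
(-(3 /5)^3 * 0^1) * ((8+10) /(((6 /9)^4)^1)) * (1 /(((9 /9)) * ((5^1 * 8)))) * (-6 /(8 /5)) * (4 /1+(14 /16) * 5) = 0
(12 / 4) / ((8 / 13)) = 39 / 8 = 4.88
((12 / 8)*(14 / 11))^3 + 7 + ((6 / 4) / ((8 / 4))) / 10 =14.03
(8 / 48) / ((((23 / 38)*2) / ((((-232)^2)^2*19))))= 522912647168 / 69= 7578444161.86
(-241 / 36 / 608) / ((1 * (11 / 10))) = -1205 / 120384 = -0.01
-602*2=-1204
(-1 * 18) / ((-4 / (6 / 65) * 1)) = 27 / 65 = 0.42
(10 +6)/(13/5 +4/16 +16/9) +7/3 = 14471/2499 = 5.79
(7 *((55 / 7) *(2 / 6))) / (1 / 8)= 440 / 3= 146.67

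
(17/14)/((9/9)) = 17/14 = 1.21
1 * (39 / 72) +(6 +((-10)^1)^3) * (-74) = 1765357 / 24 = 73556.54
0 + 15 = 15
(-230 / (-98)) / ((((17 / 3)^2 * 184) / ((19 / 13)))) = 855 / 1472744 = 0.00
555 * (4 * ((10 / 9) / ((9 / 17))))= 4659.26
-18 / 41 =-0.44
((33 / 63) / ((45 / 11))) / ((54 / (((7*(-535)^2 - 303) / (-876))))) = -30299489 / 5587785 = -5.42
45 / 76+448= 34093 / 76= 448.59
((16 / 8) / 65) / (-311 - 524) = -0.00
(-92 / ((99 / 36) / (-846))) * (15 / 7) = 4669920 / 77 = 60648.31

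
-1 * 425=-425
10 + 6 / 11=116 / 11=10.55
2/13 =0.15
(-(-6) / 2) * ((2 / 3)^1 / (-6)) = -1 / 3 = -0.33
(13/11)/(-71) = -13/781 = -0.02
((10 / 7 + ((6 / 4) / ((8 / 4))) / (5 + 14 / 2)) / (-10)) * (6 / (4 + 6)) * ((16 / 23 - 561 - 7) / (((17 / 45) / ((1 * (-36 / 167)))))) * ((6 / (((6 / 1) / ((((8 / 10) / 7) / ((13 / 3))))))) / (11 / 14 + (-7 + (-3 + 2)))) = 0.11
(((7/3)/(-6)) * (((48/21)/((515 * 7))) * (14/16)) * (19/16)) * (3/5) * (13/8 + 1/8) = -133/494400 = -0.00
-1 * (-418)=418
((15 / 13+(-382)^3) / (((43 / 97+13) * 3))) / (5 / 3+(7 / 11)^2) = -8505317624353 / 12747904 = -667193.42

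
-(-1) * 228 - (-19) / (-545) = 124241 / 545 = 227.97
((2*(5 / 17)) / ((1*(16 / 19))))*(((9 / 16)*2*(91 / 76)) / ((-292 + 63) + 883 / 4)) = -1365 / 11968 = -0.11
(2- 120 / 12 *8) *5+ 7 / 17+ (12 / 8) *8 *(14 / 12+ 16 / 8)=-5977 / 17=-351.59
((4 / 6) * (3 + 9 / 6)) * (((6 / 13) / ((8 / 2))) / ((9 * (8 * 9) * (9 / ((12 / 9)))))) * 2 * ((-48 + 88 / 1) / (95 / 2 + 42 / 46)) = 920 / 7035093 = 0.00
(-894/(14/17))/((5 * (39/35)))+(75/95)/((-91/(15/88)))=-29646457/152152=-194.85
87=87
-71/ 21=-3.38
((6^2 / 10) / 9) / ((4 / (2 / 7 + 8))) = 29 / 35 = 0.83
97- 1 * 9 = 88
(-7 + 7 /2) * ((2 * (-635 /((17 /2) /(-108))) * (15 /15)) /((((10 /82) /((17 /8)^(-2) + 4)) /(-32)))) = 307361295360 /4913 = 62560817.29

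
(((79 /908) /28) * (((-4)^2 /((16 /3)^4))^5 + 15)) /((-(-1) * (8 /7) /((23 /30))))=10474291871465033862499 /334992872378565457346560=0.03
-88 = -88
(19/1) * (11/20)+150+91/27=88463/540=163.82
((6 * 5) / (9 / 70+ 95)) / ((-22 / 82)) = -86100 / 73249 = -1.18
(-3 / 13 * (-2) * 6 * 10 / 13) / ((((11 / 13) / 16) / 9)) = 51840 / 143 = 362.52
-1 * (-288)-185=103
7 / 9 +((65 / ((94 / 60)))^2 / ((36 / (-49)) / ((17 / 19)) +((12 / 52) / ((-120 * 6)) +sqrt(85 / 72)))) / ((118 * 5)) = 22105302965710178627 / 4007270292319283949 +214036168273200000 * sqrt(170) / 445252254702142661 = 11.78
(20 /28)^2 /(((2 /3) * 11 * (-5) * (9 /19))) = -95 /3234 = -0.03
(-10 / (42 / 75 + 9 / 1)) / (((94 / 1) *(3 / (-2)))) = 250 / 33699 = 0.01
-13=-13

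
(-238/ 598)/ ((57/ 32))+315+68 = 382.78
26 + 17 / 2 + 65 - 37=125 / 2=62.50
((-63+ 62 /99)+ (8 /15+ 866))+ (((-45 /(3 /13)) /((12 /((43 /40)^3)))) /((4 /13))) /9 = 796.87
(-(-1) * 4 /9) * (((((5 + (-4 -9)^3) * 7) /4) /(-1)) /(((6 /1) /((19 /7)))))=20824 /27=771.26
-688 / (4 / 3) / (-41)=516 / 41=12.59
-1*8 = -8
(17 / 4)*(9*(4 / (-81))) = -17 / 9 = -1.89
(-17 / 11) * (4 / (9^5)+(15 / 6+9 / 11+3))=-139534283 / 14289858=-9.76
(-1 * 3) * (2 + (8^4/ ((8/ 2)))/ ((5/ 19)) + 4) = -58458/ 5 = -11691.60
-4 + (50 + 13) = 59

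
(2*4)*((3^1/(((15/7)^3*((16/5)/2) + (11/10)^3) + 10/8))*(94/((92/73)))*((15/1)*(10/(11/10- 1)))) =21182994000000/144561509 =146532.74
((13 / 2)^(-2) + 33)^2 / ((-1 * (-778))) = 31147561 / 22220458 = 1.40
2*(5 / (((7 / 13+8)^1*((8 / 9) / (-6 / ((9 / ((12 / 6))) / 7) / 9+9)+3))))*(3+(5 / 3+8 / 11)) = 4975100 / 2450547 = 2.03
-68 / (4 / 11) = -187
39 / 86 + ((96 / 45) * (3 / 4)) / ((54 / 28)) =14897 / 11610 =1.28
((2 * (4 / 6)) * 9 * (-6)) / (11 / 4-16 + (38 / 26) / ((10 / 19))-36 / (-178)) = 7.01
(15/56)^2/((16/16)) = 225/3136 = 0.07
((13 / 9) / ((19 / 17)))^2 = 1.67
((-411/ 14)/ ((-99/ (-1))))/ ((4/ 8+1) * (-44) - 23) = 137/ 41118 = 0.00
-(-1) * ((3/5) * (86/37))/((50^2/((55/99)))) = 43/138750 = 0.00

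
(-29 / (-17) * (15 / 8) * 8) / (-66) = -0.39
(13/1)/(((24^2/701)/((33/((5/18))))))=300729/160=1879.56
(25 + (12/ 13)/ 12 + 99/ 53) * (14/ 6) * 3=129955/ 689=188.61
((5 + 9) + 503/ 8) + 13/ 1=719/ 8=89.88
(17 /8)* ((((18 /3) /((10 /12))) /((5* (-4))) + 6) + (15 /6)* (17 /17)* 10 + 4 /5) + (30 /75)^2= 6697 /100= 66.97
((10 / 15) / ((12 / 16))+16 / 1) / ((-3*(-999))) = 152 / 26973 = 0.01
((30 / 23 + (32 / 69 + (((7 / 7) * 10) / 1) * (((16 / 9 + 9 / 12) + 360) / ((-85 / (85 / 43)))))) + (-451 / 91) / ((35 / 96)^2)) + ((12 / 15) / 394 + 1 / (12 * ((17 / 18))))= -397883849311379 / 3323008327275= -119.74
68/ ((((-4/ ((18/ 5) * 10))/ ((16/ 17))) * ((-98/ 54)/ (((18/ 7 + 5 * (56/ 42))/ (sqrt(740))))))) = 502848 * sqrt(185)/ 63455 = 107.78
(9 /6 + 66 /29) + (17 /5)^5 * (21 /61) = 1771132701 /11056250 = 160.19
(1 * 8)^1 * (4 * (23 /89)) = 736 /89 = 8.27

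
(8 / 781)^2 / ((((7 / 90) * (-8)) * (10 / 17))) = -1224 / 4269727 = -0.00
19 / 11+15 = 184 / 11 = 16.73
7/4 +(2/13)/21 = 1919/1092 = 1.76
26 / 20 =13 / 10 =1.30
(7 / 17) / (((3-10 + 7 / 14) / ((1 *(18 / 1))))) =-252 / 221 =-1.14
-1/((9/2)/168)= -112/3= -37.33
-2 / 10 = -1 / 5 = -0.20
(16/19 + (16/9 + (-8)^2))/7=11392/1197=9.52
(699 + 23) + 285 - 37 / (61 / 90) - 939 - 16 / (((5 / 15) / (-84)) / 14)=3444146 / 61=56461.41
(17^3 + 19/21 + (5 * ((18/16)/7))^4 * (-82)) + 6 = 72072798677/14751744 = 4885.71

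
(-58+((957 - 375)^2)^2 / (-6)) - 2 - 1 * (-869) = -19122323887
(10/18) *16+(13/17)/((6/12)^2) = 11.95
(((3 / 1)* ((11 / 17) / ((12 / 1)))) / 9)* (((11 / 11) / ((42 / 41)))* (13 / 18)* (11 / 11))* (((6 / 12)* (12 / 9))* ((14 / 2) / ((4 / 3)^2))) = 5863 / 176256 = 0.03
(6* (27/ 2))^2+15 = 6576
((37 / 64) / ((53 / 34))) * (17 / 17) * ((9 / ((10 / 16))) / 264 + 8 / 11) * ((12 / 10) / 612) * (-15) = -1591 / 186560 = -0.01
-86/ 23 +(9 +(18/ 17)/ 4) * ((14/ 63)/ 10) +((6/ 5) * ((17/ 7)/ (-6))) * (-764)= 10059911/ 27370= 367.55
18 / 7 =2.57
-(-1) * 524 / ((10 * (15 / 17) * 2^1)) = 2227 / 75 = 29.69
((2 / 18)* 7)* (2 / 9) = 14 / 81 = 0.17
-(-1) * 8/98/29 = 4/1421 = 0.00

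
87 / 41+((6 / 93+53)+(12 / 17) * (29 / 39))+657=200194205 / 280891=712.71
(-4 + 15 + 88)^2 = 9801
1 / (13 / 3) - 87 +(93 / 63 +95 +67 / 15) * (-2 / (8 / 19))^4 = 5975406329 / 116480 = 51299.85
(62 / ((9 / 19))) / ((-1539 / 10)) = -620 / 729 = -0.85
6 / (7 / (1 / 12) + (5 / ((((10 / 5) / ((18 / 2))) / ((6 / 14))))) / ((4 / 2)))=56 / 829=0.07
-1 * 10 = -10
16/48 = 1/3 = 0.33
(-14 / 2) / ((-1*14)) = 1 / 2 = 0.50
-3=-3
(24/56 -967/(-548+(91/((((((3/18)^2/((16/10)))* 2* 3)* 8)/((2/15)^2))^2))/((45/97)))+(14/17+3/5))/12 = 7461888464969/24756147664080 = 0.30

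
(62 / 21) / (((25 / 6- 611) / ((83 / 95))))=-10292 / 2421265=-0.00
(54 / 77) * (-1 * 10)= -540 / 77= -7.01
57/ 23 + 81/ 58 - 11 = -9505/ 1334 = -7.13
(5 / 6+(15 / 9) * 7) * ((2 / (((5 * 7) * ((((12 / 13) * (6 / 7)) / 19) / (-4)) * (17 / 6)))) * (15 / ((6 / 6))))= -6175 / 17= -363.24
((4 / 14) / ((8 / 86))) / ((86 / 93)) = 93 / 28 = 3.32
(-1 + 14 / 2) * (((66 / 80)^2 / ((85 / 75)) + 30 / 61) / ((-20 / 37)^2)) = 1488734109 / 66368000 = 22.43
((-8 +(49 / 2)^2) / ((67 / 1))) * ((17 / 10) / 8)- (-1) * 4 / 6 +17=1257139 / 64320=19.55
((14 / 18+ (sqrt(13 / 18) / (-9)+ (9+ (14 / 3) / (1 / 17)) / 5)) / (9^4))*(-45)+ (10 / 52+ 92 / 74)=5*sqrt(26) / 39366+ 8262281 / 6311682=1.31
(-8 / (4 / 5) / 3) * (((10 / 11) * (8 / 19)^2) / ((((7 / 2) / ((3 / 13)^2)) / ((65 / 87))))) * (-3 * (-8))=-0.15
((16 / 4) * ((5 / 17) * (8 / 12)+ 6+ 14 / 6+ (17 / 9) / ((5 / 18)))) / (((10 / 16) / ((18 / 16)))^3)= 3799548 / 10625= 357.60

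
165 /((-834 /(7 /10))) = -77 /556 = -0.14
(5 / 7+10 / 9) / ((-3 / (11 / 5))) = -253 / 189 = -1.34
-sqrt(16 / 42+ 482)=-sqrt(212730) / 21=-21.96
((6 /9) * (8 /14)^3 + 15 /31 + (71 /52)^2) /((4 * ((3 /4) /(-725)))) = -154619713975 /258764688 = -597.53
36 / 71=0.51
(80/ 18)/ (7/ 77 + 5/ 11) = 220/ 27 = 8.15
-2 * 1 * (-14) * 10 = 280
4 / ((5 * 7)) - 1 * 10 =-346 / 35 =-9.89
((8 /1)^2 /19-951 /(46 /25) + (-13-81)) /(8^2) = -530937 /55936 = -9.49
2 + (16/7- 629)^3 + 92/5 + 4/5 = -422155906657/1715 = -246155047.61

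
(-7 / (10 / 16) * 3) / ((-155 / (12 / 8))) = 252 / 775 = 0.33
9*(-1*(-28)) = 252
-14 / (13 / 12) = -168 / 13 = -12.92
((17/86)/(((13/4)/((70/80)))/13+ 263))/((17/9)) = 63/158498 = 0.00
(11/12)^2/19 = 121/2736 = 0.04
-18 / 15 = -6 / 5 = -1.20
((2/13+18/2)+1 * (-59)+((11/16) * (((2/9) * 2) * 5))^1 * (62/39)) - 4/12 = -33521/702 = -47.75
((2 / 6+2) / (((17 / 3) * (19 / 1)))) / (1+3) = 7 / 1292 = 0.01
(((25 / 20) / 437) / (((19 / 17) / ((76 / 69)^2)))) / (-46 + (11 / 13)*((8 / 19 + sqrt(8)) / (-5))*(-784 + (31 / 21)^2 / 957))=-209156087603968050 / 961061562504984309123863 + 5626653109201447050*sqrt(2) / 961061562504984309123863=0.00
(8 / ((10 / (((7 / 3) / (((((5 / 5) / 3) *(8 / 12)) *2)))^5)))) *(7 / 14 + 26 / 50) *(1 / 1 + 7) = 208289151 / 8000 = 26036.14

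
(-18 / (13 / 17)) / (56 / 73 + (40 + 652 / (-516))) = -2881602 / 4836065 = -0.60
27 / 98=0.28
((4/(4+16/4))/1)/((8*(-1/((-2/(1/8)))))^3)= 4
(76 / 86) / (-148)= -19 / 3182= -0.01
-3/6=-1/2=-0.50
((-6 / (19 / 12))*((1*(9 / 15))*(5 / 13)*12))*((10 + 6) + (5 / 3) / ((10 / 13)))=-47088 / 247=-190.64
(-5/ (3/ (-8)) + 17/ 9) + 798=813.22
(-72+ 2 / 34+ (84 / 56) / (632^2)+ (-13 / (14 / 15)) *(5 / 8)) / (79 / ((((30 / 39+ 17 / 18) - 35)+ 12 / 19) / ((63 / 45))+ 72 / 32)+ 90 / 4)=-10056761127772351 / 2338338164073408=-4.30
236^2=55696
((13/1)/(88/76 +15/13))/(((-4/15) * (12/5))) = -80275/9136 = -8.79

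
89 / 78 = 1.14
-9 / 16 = -0.56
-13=-13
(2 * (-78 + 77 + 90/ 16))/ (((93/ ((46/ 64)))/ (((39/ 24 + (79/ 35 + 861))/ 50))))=206084117/ 166656000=1.24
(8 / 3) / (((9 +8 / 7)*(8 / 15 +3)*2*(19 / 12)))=1680 / 71497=0.02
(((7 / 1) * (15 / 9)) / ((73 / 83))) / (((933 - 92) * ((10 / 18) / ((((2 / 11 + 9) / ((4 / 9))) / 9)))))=0.07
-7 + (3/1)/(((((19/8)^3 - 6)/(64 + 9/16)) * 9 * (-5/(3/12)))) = -405899/56805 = -7.15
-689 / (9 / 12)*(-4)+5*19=11309 / 3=3769.67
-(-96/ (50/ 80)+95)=293/ 5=58.60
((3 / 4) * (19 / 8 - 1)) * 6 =6.19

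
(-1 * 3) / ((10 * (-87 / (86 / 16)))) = 43 / 2320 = 0.02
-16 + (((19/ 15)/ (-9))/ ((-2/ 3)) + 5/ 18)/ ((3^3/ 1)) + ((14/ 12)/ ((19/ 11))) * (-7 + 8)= -706699/ 46170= -15.31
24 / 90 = 4 / 15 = 0.27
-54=-54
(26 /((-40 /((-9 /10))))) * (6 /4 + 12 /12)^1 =117 /80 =1.46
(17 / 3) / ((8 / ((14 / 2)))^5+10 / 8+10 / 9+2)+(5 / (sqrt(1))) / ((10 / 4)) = 11065322 / 3818347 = 2.90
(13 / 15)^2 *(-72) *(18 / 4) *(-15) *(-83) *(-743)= 1125582588 / 5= 225116517.60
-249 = -249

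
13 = 13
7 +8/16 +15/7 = 135/14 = 9.64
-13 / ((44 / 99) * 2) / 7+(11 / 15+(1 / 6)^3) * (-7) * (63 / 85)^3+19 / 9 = -1610625811 / 773797500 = -2.08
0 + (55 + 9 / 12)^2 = 49729 / 16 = 3108.06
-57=-57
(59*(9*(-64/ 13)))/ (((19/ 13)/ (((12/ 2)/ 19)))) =-203904/ 361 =-564.83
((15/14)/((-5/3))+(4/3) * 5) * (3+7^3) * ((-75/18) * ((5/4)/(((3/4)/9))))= -5471125/42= -130264.88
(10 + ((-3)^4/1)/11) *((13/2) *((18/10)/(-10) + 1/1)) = 101803/1100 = 92.55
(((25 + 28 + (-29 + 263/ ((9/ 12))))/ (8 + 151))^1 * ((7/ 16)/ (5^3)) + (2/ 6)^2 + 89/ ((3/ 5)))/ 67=11801989/ 5326500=2.22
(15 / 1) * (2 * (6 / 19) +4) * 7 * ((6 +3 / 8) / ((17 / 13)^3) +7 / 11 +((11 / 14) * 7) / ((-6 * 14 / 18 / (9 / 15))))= 7423599 / 5491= 1351.96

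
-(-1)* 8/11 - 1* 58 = -57.27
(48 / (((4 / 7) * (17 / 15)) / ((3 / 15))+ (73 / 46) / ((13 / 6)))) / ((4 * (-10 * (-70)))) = 0.00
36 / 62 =18 / 31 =0.58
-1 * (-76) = 76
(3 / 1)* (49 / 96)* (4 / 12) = 49 / 96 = 0.51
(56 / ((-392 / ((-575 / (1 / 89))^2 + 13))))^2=6858535796091287044 / 49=139970118287577286.61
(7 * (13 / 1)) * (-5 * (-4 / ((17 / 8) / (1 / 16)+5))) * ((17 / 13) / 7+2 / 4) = 1250 / 39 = 32.05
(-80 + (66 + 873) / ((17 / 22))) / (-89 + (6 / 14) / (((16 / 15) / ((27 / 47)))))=-101584672 / 7943777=-12.79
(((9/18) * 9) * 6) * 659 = 17793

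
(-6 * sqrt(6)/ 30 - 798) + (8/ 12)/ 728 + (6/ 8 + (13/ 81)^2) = -475982984/ 597051 - sqrt(6)/ 5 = -797.71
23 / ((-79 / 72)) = -1656 / 79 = -20.96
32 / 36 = 0.89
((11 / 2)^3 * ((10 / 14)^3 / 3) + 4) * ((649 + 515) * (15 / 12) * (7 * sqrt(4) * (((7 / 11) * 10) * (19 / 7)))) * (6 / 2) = 27548657175 / 1078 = 25555340.61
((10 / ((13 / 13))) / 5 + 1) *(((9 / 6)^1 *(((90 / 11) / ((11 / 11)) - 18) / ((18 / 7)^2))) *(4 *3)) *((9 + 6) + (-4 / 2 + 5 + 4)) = -1764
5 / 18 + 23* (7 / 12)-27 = -479 / 36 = -13.31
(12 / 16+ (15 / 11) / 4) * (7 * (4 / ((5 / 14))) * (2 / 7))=1344 / 55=24.44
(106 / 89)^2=11236 / 7921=1.42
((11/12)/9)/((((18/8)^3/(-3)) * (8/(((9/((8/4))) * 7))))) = -0.11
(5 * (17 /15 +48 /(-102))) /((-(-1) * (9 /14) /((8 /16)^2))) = 1183 /918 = 1.29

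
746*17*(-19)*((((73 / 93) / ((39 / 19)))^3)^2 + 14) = -7681600574052686990580626290 / 2276592671439414211689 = -3374165.55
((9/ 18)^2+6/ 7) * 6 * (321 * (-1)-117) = -20367/ 7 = -2909.57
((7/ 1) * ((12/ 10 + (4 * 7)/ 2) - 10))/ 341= 182/ 1705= 0.11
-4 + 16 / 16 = -3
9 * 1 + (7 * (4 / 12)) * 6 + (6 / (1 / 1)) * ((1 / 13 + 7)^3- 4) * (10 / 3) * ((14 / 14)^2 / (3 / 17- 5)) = -1430.01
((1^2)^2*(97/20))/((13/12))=291/65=4.48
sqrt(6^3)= 6 * sqrt(6)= 14.70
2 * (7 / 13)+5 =79 / 13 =6.08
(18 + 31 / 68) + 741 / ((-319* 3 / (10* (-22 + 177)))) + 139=-22618267 / 21692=-1042.70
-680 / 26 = -340 / 13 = -26.15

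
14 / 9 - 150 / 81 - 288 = -7784 / 27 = -288.30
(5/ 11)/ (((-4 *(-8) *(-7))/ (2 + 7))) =-45/ 2464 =-0.02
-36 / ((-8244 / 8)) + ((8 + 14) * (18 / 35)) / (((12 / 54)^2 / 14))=3672742 / 1145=3207.63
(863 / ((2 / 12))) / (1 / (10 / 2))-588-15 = 25287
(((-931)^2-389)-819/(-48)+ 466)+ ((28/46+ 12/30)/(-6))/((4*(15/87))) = 23925192997/27600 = 866854.82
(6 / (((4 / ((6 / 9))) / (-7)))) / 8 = -7 / 8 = -0.88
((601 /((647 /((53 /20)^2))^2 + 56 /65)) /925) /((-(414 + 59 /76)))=-1171318233007 /6347829549795338170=-0.00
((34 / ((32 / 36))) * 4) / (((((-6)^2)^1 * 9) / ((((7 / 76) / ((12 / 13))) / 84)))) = 221 / 393984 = 0.00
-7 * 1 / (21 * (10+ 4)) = -1 / 42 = -0.02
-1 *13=-13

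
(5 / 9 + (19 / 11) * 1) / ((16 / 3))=0.43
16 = 16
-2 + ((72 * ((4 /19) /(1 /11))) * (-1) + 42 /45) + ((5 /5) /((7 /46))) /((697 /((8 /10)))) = -233322808 /1390515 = -167.80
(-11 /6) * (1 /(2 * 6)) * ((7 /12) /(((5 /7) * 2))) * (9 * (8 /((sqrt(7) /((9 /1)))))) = -231 * sqrt(7) /40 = -15.28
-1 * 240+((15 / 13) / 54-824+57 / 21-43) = -1808785 / 1638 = -1104.26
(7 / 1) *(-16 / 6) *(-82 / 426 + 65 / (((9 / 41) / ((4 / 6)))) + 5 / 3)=-21350336 / 5751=-3712.46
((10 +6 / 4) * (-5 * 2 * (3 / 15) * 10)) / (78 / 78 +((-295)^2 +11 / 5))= -0.00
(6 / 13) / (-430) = -3 / 2795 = -0.00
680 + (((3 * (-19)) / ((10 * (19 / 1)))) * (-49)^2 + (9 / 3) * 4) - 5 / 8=-1157 / 40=-28.92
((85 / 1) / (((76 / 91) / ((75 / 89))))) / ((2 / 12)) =1740375 / 3382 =514.60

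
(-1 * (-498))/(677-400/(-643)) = 106738/145237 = 0.73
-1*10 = -10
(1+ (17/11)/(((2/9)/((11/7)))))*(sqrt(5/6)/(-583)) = -167*sqrt(30)/48972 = -0.02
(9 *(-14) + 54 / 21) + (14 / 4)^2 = -3113 / 28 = -111.18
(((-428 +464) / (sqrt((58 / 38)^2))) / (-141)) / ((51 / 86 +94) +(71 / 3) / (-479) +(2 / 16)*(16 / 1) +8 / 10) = -140883480 / 81983895259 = -0.00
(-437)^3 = -83453453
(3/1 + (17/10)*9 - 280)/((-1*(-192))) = -2617/1920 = -1.36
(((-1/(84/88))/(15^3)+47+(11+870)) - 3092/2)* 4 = -175203088/70875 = -2472.00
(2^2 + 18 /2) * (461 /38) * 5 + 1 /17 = 509443 /646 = 788.61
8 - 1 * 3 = 5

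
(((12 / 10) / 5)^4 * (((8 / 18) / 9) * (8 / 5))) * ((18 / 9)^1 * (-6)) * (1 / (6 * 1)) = -1024 / 1953125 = -0.00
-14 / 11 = -1.27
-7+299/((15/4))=1091/15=72.73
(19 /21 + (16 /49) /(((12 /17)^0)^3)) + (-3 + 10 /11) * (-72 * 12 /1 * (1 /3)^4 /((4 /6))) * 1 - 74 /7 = 38993 /1617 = 24.11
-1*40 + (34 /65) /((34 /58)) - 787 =-53697 /65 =-826.11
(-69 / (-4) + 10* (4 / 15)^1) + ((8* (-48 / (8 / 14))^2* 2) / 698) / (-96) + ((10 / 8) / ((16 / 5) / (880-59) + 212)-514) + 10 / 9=-1802862868457 / 3644715888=-494.65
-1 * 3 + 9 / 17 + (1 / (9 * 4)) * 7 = -1393 / 612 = -2.28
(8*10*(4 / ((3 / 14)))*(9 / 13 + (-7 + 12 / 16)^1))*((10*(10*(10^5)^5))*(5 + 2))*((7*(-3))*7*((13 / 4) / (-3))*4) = -111022240000000000000000000000000000 / 3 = -37007413333333333333333330000000000.00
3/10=0.30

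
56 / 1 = 56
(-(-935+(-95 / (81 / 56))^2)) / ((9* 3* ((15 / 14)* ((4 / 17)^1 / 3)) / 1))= -527595187 / 354294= -1489.15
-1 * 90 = -90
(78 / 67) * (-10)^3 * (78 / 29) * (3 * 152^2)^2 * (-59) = 1724479667748864000 / 1943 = 887534569093599.59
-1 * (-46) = 46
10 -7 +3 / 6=7 / 2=3.50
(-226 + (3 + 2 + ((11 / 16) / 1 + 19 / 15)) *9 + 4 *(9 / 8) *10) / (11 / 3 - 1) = -28419 / 640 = -44.40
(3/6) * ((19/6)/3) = 19/36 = 0.53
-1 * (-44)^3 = 85184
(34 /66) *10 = 170 /33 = 5.15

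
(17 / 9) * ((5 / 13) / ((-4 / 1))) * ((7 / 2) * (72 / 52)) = -595 / 676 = -0.88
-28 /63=-4 /9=-0.44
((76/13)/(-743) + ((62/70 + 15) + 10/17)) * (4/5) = 378529192/28735525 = 13.17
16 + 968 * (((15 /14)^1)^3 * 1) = 413863 /343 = 1206.60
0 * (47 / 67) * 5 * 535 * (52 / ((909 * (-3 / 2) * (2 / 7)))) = 0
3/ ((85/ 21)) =63/ 85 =0.74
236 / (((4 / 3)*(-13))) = -177 / 13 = -13.62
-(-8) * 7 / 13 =56 / 13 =4.31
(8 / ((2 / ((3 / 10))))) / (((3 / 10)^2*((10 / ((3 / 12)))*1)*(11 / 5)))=5 / 33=0.15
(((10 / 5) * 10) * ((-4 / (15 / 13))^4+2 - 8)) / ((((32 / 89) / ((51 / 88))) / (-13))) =-68918858177 / 1188000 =-58012.51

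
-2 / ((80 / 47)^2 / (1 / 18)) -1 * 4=-232609 / 57600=-4.04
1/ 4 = 0.25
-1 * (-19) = 19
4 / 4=1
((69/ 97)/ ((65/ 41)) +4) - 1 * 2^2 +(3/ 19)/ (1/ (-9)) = -116484/ 119795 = -0.97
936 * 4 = 3744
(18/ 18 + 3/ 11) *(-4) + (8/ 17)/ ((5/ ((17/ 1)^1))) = -192/ 55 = -3.49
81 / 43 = 1.88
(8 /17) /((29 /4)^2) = 128 /14297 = 0.01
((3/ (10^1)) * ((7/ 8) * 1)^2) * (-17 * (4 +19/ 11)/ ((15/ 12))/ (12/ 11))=-52479/ 3200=-16.40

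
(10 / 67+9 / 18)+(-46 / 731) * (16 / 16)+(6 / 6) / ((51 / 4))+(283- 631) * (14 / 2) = -42097205 / 17286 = -2435.34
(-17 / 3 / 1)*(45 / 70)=-51 / 14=-3.64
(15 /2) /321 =5 /214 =0.02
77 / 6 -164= -907 / 6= -151.17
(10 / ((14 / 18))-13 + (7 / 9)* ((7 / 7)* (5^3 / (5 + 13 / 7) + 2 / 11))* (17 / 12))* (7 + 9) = 8040569 / 24948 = 322.29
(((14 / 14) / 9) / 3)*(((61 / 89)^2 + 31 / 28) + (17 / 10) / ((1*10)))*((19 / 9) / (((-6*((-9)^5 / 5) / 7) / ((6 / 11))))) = 92017703 / 12502346158170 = 0.00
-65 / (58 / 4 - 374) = 130 / 719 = 0.18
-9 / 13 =-0.69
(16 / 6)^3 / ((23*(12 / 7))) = 896 / 1863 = 0.48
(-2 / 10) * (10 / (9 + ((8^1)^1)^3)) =-2 / 521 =-0.00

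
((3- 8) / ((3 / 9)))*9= -135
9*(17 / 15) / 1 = 51 / 5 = 10.20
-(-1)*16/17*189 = 3024/17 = 177.88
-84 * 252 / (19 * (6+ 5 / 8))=-169344 / 1007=-168.17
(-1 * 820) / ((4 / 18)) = -3690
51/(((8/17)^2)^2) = 4259571/4096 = 1039.93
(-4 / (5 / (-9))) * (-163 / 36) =-163 / 5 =-32.60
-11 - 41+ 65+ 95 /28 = 459 /28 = 16.39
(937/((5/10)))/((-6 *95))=-3.29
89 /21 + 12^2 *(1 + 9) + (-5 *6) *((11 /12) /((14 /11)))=119501 /84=1422.63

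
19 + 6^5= 7795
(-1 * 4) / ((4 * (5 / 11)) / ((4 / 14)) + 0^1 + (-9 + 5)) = -22 / 13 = -1.69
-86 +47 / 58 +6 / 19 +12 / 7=-641493 / 7714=-83.16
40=40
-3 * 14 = -42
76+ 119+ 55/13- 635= -5665/13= -435.77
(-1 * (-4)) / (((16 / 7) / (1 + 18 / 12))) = 35 / 8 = 4.38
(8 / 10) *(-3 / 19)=-12 / 95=-0.13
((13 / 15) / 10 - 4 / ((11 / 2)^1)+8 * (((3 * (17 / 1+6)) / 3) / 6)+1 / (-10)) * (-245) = -1209761 / 165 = -7331.88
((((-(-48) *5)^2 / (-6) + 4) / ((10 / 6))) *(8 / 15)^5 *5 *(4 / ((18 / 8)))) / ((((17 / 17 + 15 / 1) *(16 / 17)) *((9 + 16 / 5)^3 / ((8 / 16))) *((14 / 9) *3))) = -0.01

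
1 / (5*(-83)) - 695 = -288426 / 415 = -695.00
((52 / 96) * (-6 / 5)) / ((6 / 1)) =-13 / 120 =-0.11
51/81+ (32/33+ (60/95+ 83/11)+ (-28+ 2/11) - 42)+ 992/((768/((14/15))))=-6640261/112860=-58.84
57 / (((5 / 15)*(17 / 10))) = 1710 / 17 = 100.59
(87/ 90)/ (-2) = -29/ 60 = -0.48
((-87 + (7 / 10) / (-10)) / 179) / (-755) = 8707 / 13514500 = 0.00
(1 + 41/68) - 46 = -44.40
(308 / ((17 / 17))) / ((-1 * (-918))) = 154 / 459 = 0.34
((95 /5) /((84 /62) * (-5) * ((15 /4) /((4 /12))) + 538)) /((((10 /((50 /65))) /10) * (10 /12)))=14136 /372203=0.04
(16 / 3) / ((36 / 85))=340 / 27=12.59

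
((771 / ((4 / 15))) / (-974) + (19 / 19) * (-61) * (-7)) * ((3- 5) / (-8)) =1652027 / 15584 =106.01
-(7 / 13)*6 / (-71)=42 / 923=0.05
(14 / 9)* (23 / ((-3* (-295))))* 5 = 322 / 1593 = 0.20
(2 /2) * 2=2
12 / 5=2.40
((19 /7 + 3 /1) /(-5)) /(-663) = 8 /4641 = 0.00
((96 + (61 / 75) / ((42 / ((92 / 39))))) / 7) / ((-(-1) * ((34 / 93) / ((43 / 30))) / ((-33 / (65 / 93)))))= -1340841803059 / 527913750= -2539.89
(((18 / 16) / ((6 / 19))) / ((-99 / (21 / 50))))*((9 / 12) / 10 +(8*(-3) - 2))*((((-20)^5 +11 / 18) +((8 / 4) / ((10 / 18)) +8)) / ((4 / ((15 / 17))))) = -2336535083813 / 8448000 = -276578.49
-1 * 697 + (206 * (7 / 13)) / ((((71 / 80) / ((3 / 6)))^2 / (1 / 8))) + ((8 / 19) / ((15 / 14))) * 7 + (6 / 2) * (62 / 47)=-602084948581 / 877814535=-685.89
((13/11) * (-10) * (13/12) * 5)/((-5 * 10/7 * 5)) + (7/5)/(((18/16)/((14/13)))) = 80633/25740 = 3.13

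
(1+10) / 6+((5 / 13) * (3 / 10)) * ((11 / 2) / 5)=1529 / 780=1.96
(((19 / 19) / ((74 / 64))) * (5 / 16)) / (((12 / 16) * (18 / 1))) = 0.02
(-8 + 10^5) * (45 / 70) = 449964 / 7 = 64280.57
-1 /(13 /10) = -10 /13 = -0.77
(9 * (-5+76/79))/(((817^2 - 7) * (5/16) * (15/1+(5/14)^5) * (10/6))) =-0.00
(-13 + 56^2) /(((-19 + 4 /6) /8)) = -74952 /55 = -1362.76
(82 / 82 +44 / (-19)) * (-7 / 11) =175 / 209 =0.84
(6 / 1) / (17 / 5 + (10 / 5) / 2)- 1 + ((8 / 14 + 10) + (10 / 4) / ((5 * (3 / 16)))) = 13.60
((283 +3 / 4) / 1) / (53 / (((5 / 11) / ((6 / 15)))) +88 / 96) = 5.97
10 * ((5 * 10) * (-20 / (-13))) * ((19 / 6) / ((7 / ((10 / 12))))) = 237500 / 819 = 289.99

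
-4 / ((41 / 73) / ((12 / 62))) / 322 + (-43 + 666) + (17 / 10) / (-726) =925532081893 / 1485621060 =622.99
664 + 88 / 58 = 19300 / 29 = 665.52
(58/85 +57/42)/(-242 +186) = -2427/66640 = -0.04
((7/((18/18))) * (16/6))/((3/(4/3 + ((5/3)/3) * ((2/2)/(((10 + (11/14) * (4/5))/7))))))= 79646/7533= 10.57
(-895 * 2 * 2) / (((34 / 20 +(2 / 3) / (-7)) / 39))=-29320200 / 337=-87003.56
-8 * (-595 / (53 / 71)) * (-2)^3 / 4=-675920 / 53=-12753.21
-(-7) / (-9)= -7 / 9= -0.78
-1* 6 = -6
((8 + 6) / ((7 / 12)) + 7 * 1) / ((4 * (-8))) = -31 / 32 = -0.97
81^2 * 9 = 59049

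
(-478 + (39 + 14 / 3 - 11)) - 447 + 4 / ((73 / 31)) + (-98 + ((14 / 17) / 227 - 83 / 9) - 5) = -2542597145 / 2535363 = -1002.85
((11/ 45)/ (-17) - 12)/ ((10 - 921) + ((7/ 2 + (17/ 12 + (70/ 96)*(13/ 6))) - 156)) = 294112/ 25961125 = 0.01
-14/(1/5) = -70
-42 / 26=-21 / 13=-1.62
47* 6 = 282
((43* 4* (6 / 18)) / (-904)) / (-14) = 43 / 9492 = 0.00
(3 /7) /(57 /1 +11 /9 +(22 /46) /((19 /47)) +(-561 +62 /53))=-625347 /730191490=-0.00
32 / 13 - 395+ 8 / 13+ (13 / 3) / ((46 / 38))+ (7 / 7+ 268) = -107051 / 897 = -119.34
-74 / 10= -37 / 5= -7.40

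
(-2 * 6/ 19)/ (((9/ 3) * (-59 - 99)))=2/ 1501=0.00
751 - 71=680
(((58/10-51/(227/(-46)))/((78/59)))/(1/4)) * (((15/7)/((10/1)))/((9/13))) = 1080467/71505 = 15.11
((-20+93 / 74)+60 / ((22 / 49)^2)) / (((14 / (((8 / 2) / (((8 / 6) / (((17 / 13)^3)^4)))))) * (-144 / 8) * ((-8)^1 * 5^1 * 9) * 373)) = 1454972608455849239363 / 2353032557919908565180480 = 0.00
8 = 8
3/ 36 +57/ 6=9.58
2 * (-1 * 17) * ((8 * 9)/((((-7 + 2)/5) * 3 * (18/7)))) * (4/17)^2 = 896/51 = 17.57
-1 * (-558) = 558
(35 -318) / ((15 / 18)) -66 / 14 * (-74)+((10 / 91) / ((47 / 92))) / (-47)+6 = 15330278 / 1005095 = 15.25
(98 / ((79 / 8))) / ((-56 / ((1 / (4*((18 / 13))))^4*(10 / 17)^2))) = -0.00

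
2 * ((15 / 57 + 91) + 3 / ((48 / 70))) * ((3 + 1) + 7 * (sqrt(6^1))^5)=14537 / 19 + 915831 * sqrt(6) / 19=118834.51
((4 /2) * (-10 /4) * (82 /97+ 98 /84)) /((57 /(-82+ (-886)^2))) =-765945245 /5529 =-138532.33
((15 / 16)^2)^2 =50625 / 65536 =0.77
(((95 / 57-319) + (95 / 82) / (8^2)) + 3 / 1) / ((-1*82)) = 4948579 / 1291008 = 3.83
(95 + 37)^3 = 2299968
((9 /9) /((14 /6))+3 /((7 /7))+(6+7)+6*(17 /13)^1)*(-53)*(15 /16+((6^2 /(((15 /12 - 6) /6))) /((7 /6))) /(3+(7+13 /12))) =85465390461 /25755184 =3318.38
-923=-923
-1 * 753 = -753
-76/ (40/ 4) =-38/ 5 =-7.60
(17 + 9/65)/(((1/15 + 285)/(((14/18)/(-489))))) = -3899/40773798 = -0.00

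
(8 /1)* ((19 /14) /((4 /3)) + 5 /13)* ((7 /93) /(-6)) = -0.14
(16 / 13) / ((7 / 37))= 592 / 91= 6.51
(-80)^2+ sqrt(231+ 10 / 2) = 6415.36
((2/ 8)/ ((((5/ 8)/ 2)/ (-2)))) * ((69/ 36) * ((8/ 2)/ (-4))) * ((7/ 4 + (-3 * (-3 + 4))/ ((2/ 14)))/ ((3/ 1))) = -1771/ 90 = -19.68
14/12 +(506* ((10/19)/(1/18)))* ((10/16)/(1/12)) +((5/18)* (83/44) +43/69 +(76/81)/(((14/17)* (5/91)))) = 560309722883/15574680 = 35975.68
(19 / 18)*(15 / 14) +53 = 54.13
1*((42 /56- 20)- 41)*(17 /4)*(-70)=143395 /8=17924.38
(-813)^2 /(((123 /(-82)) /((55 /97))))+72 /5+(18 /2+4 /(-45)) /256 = -279177175567 /1117440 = -249836.39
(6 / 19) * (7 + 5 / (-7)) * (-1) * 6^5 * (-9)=18475776 / 133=138915.61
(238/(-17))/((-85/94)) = 1316/85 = 15.48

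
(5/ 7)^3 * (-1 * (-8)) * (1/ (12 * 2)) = 125/ 1029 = 0.12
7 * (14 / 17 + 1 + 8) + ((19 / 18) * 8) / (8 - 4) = 10844 / 153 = 70.88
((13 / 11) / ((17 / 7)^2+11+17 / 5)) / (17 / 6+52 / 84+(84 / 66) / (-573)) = 8516690 / 504674959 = 0.02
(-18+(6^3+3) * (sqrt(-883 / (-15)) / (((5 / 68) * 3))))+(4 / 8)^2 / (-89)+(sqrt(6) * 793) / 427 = -6409 / 356+13 * sqrt(6) / 7+4964 * sqrt(13245) / 75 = 7603.77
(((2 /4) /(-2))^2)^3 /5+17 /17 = 20481 /20480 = 1.00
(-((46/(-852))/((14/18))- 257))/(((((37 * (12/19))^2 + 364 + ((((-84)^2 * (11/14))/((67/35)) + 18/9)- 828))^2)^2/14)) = 0.00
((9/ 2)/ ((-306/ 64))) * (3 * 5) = -240/ 17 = -14.12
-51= -51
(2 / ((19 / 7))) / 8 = 7 / 76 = 0.09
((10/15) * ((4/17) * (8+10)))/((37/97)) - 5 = 1511/629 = 2.40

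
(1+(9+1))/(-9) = -11/9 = -1.22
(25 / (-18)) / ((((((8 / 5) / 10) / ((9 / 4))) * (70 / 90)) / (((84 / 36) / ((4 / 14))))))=-13125 / 64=-205.08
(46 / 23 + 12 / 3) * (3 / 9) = 2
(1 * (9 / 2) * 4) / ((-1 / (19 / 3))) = -114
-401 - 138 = -539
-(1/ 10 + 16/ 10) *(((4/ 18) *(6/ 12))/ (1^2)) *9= -17/ 10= -1.70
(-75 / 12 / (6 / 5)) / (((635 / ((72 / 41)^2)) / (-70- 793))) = 4660200 / 213487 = 21.83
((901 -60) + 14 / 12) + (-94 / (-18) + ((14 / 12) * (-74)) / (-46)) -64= 162550 / 207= 785.27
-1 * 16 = -16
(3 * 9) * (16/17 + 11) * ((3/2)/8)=60.45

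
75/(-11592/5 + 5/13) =-4875/150671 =-0.03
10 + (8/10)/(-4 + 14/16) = 1218/125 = 9.74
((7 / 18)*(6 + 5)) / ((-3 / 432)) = -616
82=82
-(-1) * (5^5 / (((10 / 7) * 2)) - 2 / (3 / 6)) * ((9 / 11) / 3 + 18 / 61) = 618.77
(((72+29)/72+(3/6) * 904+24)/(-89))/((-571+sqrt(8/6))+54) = 34373 * sqrt(3)/2569169052+17770841/1712779368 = 0.01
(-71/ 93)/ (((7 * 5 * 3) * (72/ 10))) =-71/ 70308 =-0.00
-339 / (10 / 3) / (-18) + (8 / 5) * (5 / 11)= 1403 / 220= 6.38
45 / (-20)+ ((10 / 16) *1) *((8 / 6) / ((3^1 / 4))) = -41 / 36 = -1.14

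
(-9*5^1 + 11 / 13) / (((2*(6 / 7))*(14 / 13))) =-287 / 12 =-23.92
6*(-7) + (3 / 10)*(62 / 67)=-13977 / 335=-41.72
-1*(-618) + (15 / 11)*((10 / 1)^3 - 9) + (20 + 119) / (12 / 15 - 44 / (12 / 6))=2288633 / 1166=1962.81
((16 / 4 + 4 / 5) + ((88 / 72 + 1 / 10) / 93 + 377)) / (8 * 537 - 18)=0.09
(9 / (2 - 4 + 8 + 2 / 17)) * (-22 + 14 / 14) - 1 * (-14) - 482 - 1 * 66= -58749 / 104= -564.89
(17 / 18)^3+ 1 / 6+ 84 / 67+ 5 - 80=-28421617 / 390744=-72.74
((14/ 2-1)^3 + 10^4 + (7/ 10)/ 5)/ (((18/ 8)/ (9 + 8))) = 5789146/ 75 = 77188.61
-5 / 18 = -0.28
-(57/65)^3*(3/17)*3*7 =-2.50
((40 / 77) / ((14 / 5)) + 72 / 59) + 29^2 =26789349 / 31801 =842.41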